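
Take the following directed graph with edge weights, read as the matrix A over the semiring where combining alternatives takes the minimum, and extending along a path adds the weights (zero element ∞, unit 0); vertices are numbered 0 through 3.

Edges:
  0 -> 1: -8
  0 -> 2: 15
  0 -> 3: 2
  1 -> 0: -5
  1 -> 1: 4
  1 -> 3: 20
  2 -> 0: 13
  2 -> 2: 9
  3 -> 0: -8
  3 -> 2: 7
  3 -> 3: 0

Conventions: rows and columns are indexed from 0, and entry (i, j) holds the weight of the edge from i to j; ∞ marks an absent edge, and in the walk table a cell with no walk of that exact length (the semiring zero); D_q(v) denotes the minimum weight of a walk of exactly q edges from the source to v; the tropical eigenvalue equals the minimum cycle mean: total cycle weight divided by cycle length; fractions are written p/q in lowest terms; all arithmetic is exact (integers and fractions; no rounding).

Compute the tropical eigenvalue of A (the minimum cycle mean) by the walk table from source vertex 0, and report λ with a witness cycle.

q=0: [0, ∞, ∞, ∞]
q=1: [∞, -8, 15, 2]
q=2: [-13, -4, 9, 2]
q=3: [-9, -21, 2, -11]
q=4: [-26, -17, -4, -11]
Optimal cycle mean attained by: cycle 0->1->0, total (-8) + (-5), length 2.
Answer: λ = -13/2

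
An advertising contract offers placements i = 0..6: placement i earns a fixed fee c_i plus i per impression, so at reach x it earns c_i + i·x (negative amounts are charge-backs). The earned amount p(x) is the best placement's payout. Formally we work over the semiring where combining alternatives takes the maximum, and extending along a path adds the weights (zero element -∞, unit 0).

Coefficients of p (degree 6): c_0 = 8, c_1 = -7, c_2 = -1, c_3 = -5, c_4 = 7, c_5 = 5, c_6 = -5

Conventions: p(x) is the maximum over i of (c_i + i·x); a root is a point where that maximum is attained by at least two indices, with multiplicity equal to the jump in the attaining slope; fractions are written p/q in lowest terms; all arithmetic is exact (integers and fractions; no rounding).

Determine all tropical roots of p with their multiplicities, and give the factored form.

hull edge (i=0, c=8) to (i=4, c=7): slope -1/4, span 4
hull edge (i=4, c=7) to (i=5, c=5): slope -2, span 1
hull edge (i=5, c=5) to (i=6, c=-5): slope -10, span 1
Factored form: p(x) = -5 ⊗ (x ⊕ 1/4) ⊗ (x ⊕ 1/4) ⊗ (x ⊕ 1/4) ⊗ (x ⊕ 1/4) ⊗ (x ⊕ 2) ⊗ (x ⊕ 10)
Answer: roots = 1/4 (mult 4), 2 (mult 1), 10 (mult 1)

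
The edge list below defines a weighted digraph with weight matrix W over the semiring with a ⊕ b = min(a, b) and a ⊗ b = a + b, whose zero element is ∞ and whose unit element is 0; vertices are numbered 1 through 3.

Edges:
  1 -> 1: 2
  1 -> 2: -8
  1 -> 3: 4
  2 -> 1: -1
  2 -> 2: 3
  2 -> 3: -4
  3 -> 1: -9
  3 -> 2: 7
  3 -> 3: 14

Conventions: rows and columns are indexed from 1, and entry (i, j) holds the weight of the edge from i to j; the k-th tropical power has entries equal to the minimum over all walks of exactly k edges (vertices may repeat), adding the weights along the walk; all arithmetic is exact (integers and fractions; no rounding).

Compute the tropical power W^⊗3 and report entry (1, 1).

W^⊗2:
  [-9, -6, -12]
  [-13, -9, -1]
  [-7, -17, -5]
W^⊗3:
  [-21, -17, -10]
  [-11, -21, -13]
  [-18, -15, -21]
Key observation: the optimum is the walk 1->2->3->1, with weight (-8) + (-4) + (-9) = -21.
Optimal value attained by: walk 1->2->3->1.
Answer: (W^⊗3)[1][1] = -21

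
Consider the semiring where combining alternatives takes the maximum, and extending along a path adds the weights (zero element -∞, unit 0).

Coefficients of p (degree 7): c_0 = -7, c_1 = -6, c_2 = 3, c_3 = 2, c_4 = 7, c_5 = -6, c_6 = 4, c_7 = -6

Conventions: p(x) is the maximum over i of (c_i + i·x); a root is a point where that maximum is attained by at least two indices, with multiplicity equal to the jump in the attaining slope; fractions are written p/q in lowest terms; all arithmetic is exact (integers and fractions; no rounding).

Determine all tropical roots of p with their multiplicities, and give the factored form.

hull edge (i=0, c=-7) to (i=2, c=3): slope 5, span 2
hull edge (i=2, c=3) to (i=4, c=7): slope 2, span 2
hull edge (i=4, c=7) to (i=6, c=4): slope -3/2, span 2
hull edge (i=6, c=4) to (i=7, c=-6): slope -10, span 1
Factored form: p(x) = -6 ⊗ (x ⊕ (-5)) ⊗ (x ⊕ (-5)) ⊗ (x ⊕ (-2)) ⊗ (x ⊕ (-2)) ⊗ (x ⊕ 3/2) ⊗ (x ⊕ 3/2) ⊗ (x ⊕ 10)
Answer: roots = -5 (mult 2), -2 (mult 2), 3/2 (mult 2), 10 (mult 1)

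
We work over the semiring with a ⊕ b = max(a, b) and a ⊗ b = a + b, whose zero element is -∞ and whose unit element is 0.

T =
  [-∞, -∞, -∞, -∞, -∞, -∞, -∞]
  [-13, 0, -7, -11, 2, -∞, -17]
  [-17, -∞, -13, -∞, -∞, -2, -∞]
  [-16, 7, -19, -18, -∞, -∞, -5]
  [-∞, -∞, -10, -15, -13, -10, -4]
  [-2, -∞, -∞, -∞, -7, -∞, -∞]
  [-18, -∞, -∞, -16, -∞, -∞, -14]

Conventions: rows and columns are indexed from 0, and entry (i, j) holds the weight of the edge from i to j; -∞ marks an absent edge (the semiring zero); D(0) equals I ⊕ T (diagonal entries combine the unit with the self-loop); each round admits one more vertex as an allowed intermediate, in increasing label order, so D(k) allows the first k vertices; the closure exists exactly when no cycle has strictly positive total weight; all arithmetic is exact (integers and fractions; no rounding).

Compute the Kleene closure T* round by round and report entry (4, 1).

D(0):
  [0, -∞, -∞, -∞, -∞, -∞, -∞]
  [-13, 0, -7, -11, 2, -∞, -17]
  [-17, -∞, 0, -∞, -∞, -2, -∞]
  [-16, 7, -19, 0, -∞, -∞, -5]
  [-∞, -∞, -10, -15, 0, -10, -4]
  [-2, -∞, -∞, -∞, -7, 0, -∞]
  [-18, -∞, -∞, -16, -∞, -∞, 0]
D(1):
  [0, -∞, -∞, -∞, -∞, -∞, -∞]
  [-13, 0, -7, -11, 2, -∞, -17]
  [-17, -∞, 0, -∞, -∞, -2, -∞]
  [-16, 7, -19, 0, -∞, -∞, -5]
  [-∞, -∞, -10, -15, 0, -10, -4]
  [-2, -∞, -∞, -∞, -7, 0, -∞]
  [-18, -∞, -∞, -16, -∞, -∞, 0]
D(2):
  [0, -∞, -∞, -∞, -∞, -∞, -∞]
  [-13, 0, -7, -11, 2, -∞, -17]
  [-17, -∞, 0, -∞, -∞, -2, -∞]
  [-6, 7, 0, 0, 9, -∞, -5]
  [-∞, -∞, -10, -15, 0, -10, -4]
  [-2, -∞, -∞, -∞, -7, 0, -∞]
  [-18, -∞, -∞, -16, -∞, -∞, 0]
D(3):
  [0, -∞, -∞, -∞, -∞, -∞, -∞]
  [-13, 0, -7, -11, 2, -9, -17]
  [-17, -∞, 0, -∞, -∞, -2, -∞]
  [-6, 7, 0, 0, 9, -2, -5]
  [-27, -∞, -10, -15, 0, -10, -4]
  [-2, -∞, -∞, -∞, -7, 0, -∞]
  [-18, -∞, -∞, -16, -∞, -∞, 0]
D(4):
  [0, -∞, -∞, -∞, -∞, -∞, -∞]
  [-13, 0, -7, -11, 2, -9, -16]
  [-17, -∞, 0, -∞, -∞, -2, -∞]
  [-6, 7, 0, 0, 9, -2, -5]
  [-21, -8, -10, -15, 0, -10, -4]
  [-2, -∞, -∞, -∞, -7, 0, -∞]
  [-18, -9, -16, -16, -7, -18, 0]
D(5):
  [0, -∞, -∞, -∞, -∞, -∞, -∞]
  [-13, 0, -7, -11, 2, -8, -2]
  [-17, -∞, 0, -∞, -∞, -2, -∞]
  [-6, 7, 0, 0, 9, -1, 5]
  [-21, -8, -10, -15, 0, -10, -4]
  [-2, -15, -17, -22, -7, 0, -11]
  [-18, -9, -16, -16, -7, -17, 0]
D(6):
  [0, -∞, -∞, -∞, -∞, -∞, -∞]
  [-10, 0, -7, -11, 2, -8, -2]
  [-4, -17, 0, -24, -9, -2, -13]
  [-3, 7, 0, 0, 9, -1, 5]
  [-12, -8, -10, -15, 0, -10, -4]
  [-2, -15, -17, -22, -7, 0, -11]
  [-18, -9, -16, -16, -7, -17, 0]
D(7):
  [0, -∞, -∞, -∞, -∞, -∞, -∞]
  [-10, 0, -7, -11, 2, -8, -2]
  [-4, -17, 0, -24, -9, -2, -13]
  [-3, 7, 0, 0, 9, -1, 5]
  [-12, -8, -10, -15, 0, -10, -4]
  [-2, -15, -17, -22, -7, 0, -11]
  [-18, -9, -16, -16, -7, -17, 0]
Answer: T*[4][1] = -8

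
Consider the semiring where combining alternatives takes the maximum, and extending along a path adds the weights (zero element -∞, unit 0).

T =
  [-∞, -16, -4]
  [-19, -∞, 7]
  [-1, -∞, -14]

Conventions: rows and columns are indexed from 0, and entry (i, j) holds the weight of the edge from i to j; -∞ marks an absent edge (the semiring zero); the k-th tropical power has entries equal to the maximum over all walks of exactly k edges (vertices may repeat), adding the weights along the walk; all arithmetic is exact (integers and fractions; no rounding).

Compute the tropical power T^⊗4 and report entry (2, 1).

T^⊗2:
  [-5, -∞, -9]
  [6, -35, -7]
  [-15, -17, -5]
T^⊗3:
  [-10, -21, -9]
  [-8, -10, 2]
  [-6, -31, -10]
T^⊗4:
  [-10, -26, -14]
  [1, -24, -3]
  [-11, -22, -10]
Key observation: the optimum is the walk 2->0->2->0->1, with weight (-1) + (-4) + (-1) + (-16) = -22.
Optimal value attained by: walk 2->0->2->0->1.
Answer: (T^⊗4)[2][1] = -22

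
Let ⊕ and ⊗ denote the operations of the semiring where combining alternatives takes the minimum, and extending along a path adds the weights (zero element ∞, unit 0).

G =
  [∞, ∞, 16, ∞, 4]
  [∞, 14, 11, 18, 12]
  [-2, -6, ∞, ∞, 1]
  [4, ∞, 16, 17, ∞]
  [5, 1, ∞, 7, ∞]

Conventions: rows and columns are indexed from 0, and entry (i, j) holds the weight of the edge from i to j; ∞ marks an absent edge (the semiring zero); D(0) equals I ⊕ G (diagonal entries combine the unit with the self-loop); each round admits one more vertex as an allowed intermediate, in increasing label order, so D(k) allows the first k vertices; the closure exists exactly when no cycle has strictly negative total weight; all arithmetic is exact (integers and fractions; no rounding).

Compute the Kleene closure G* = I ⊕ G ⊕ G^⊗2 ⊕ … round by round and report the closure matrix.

D(0):
  [0, ∞, 16, ∞, 4]
  [∞, 0, 11, 18, 12]
  [-2, -6, 0, ∞, 1]
  [4, ∞, 16, 0, ∞]
  [5, 1, ∞, 7, 0]
D(1):
  [0, ∞, 16, ∞, 4]
  [∞, 0, 11, 18, 12]
  [-2, -6, 0, ∞, 1]
  [4, ∞, 16, 0, 8]
  [5, 1, 21, 7, 0]
D(2):
  [0, ∞, 16, ∞, 4]
  [∞, 0, 11, 18, 12]
  [-2, -6, 0, 12, 1]
  [4, ∞, 16, 0, 8]
  [5, 1, 12, 7, 0]
D(3):
  [0, 10, 16, 28, 4]
  [9, 0, 11, 18, 12]
  [-2, -6, 0, 12, 1]
  [4, 10, 16, 0, 8]
  [5, 1, 12, 7, 0]
D(4):
  [0, 10, 16, 28, 4]
  [9, 0, 11, 18, 12]
  [-2, -6, 0, 12, 1]
  [4, 10, 16, 0, 8]
  [5, 1, 12, 7, 0]
D(5):
  [0, 5, 16, 11, 4]
  [9, 0, 11, 18, 12]
  [-2, -6, 0, 8, 1]
  [4, 9, 16, 0, 8]
  [5, 1, 12, 7, 0]
Answer: G* = [[0, 5, 16, 11, 4], [9, 0, 11, 18, 12], [-2, -6, 0, 8, 1], [4, 9, 16, 0, 8], [5, 1, 12, 7, 0]]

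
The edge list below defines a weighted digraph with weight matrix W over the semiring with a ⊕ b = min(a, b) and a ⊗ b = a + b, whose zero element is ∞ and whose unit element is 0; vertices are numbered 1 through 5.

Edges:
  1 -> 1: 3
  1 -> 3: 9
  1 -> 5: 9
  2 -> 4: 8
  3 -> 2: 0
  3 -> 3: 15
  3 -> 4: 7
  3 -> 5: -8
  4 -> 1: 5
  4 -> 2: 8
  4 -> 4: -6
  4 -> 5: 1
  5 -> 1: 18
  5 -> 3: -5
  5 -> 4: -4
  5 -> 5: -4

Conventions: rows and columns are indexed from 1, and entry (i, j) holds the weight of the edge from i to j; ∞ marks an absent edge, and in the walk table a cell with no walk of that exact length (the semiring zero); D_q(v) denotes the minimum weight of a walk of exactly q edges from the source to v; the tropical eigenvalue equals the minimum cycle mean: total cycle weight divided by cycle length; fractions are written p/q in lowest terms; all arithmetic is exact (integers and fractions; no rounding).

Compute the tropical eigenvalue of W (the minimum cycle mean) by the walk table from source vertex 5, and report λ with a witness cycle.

q=0: [∞, ∞, ∞, ∞, 0]
q=1: [18, ∞, -5, -4, -4]
q=2: [1, -5, -9, -10, -13]
q=3: [-5, -9, -18, -17, -17]
q=4: [-12, -18, -22, -23, -26]
q=5: [-18, -22, -31, -30, -30]
Optimal cycle mean attained by: cycle 3->5->3, total (-8) + (-5), length 2.
Answer: λ = -13/2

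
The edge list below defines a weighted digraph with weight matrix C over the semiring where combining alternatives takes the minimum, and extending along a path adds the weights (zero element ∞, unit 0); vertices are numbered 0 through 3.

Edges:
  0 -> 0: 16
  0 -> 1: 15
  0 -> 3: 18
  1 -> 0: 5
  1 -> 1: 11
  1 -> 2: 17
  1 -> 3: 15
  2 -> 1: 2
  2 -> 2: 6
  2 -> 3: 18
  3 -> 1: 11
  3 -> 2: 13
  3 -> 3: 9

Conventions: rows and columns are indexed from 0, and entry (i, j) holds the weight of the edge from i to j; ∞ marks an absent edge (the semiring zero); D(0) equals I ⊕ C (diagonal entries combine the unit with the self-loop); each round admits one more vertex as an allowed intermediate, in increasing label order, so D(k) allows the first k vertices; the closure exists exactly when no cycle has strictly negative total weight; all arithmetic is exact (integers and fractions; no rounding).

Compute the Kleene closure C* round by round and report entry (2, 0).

D(0):
  [0, 15, ∞, 18]
  [5, 0, 17, 15]
  [∞, 2, 0, 18]
  [∞, 11, 13, 0]
D(1):
  [0, 15, ∞, 18]
  [5, 0, 17, 15]
  [∞, 2, 0, 18]
  [∞, 11, 13, 0]
D(2):
  [0, 15, 32, 18]
  [5, 0, 17, 15]
  [7, 2, 0, 17]
  [16, 11, 13, 0]
D(3):
  [0, 15, 32, 18]
  [5, 0, 17, 15]
  [7, 2, 0, 17]
  [16, 11, 13, 0]
D(4):
  [0, 15, 31, 18]
  [5, 0, 17, 15]
  [7, 2, 0, 17]
  [16, 11, 13, 0]
Answer: C*[2][0] = 7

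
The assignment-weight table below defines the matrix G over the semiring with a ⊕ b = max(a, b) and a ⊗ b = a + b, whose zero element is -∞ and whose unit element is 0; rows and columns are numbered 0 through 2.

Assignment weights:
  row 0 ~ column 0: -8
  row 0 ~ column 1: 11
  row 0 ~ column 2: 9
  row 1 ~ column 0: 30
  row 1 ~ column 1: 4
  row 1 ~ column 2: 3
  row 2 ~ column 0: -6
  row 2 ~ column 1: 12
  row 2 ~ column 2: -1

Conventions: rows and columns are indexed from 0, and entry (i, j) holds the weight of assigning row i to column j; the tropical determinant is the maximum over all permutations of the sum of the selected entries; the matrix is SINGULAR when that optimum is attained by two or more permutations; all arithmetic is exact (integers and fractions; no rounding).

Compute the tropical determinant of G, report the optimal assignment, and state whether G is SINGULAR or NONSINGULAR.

σ = (0, 1, 2): (-8) + 4 + (-1) = -5
σ = (0, 2, 1): (-8) + 3 + 12 = 7
σ = (1, 0, 2): 11 + 30 + (-1) = 40
σ = (1, 2, 0): 11 + 3 + (-6) = 8
σ = (2, 0, 1): 9 + 30 + 12 = 51
σ = (2, 1, 0): 9 + 4 + (-6) = 7
Optimal value attained by: σ = (2, 0, 1).
Answer: det⊕(G) = 51; verdict: NONSINGULAR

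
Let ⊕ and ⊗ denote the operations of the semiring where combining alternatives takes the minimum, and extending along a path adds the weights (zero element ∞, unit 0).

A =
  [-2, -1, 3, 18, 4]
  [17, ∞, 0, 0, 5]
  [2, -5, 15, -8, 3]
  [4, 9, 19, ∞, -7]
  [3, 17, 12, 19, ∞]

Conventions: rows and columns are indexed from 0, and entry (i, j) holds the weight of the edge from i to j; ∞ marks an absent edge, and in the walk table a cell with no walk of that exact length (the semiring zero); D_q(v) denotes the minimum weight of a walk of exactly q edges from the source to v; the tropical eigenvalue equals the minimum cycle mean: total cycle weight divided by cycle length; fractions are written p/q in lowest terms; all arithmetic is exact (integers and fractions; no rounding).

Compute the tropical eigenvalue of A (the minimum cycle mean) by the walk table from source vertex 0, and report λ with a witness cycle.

q=0: [0, ∞, ∞, ∞, ∞]
q=1: [-2, -1, 3, 18, 4]
q=2: [-4, -3, -1, -5, 2]
q=3: [-6, -6, -3, -9, -12]
q=4: [-9, -8, -6, -11, -16]
q=5: [-13, -11, -8, -14, -18]
Optimal cycle mean attained by: cycle 0->1->2->3->4->0, total (-1) + 0 + (-8) + (-7) + 3, length 5.
Answer: λ = -13/5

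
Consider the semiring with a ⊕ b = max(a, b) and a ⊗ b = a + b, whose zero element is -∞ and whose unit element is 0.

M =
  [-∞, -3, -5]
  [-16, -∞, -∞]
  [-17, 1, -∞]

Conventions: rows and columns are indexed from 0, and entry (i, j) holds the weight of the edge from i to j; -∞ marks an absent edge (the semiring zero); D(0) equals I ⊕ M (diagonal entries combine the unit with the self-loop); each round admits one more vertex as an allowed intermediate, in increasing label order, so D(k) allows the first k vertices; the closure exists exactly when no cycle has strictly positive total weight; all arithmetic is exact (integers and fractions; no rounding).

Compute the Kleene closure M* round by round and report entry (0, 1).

D(0):
  [0, -3, -5]
  [-16, 0, -∞]
  [-17, 1, 0]
D(1):
  [0, -3, -5]
  [-16, 0, -21]
  [-17, 1, 0]
D(2):
  [0, -3, -5]
  [-16, 0, -21]
  [-15, 1, 0]
D(3):
  [0, -3, -5]
  [-16, 0, -21]
  [-15, 1, 0]
Answer: M*[0][1] = -3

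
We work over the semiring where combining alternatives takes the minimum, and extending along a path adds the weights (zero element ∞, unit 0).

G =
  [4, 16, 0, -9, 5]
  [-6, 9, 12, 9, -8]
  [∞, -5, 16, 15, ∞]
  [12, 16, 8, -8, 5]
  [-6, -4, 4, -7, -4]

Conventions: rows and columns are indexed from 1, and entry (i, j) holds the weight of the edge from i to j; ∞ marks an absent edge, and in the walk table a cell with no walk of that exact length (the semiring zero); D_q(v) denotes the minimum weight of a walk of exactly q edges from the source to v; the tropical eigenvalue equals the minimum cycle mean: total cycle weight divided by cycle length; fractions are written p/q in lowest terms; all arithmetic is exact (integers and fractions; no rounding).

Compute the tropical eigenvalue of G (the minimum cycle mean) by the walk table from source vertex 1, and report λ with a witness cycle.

q=0: [0, ∞, ∞, ∞, ∞]
q=1: [4, 16, 0, -9, 5]
q=2: [-1, -5, -1, -17, -4]
q=3: [-11, -8, -9, -25, -13]
q=4: [-19, -17, -17, -33, -20]
q=5: [-26, -24, -25, -41, -28]
Optimal cycle mean attained by: cycle 4->4, total (-8), length 1.
Answer: λ = -8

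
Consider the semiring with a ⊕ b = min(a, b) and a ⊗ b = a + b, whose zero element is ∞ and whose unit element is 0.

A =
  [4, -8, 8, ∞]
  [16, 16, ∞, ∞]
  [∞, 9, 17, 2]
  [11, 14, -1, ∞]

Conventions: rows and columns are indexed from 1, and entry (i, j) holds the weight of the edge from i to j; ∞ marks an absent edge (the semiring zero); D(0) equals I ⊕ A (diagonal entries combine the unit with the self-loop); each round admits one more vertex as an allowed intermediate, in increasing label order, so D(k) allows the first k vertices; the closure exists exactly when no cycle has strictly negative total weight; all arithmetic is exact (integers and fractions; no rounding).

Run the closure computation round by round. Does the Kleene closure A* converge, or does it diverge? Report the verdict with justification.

D(0):
  [0, -8, 8, ∞]
  [16, 0, ∞, ∞]
  [∞, 9, 0, 2]
  [11, 14, -1, 0]
D(1):
  [0, -8, 8, ∞]
  [16, 0, 24, ∞]
  [∞, 9, 0, 2]
  [11, 3, -1, 0]
D(2):
  [0, -8, 8, ∞]
  [16, 0, 24, ∞]
  [25, 9, 0, 2]
  [11, 3, -1, 0]
D(3):
  [0, -8, 8, 10]
  [16, 0, 24, 26]
  [25, 9, 0, 2]
  [11, 3, -1, 0]
D(4):
  [0, -8, 8, 10]
  [16, 0, 24, 26]
  [13, 5, 0, 2]
  [11, 3, -1, 0]
Key observation: every diagonal entry stays at the unit through all rounds, so no improving cycle exists.
Answer: CONVERGES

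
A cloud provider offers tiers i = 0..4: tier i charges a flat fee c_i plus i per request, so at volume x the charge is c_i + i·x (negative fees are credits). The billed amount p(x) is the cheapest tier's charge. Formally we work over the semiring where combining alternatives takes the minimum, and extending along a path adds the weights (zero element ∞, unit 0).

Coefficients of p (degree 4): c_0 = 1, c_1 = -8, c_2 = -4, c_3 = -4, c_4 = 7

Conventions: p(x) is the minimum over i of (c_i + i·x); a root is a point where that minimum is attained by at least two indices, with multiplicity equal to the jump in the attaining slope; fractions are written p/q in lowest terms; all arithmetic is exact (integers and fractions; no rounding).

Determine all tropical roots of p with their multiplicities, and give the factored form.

hull edge (i=0, c=1) to (i=1, c=-8): slope -9, span 1
hull edge (i=1, c=-8) to (i=3, c=-4): slope 2, span 2
hull edge (i=3, c=-4) to (i=4, c=7): slope 11, span 1
Factored form: p(x) = 7 ⊗ (x ⊕ (-11)) ⊗ (x ⊕ (-2)) ⊗ (x ⊕ (-2)) ⊗ (x ⊕ 9)
Answer: roots = -11 (mult 1), -2 (mult 2), 9 (mult 1)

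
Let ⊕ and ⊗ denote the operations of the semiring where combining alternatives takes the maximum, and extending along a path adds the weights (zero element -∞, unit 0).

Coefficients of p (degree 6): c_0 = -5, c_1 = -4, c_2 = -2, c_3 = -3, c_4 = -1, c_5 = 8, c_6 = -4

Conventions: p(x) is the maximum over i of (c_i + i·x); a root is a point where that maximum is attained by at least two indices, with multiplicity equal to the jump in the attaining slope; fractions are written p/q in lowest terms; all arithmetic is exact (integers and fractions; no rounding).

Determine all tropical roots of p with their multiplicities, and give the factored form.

hull edge (i=0, c=-5) to (i=5, c=8): slope 13/5, span 5
hull edge (i=5, c=8) to (i=6, c=-4): slope -12, span 1
Factored form: p(x) = -4 ⊗ (x ⊕ (-13/5)) ⊗ (x ⊕ (-13/5)) ⊗ (x ⊕ (-13/5)) ⊗ (x ⊕ (-13/5)) ⊗ (x ⊕ (-13/5)) ⊗ (x ⊕ 12)
Answer: roots = -13/5 (mult 5), 12 (mult 1)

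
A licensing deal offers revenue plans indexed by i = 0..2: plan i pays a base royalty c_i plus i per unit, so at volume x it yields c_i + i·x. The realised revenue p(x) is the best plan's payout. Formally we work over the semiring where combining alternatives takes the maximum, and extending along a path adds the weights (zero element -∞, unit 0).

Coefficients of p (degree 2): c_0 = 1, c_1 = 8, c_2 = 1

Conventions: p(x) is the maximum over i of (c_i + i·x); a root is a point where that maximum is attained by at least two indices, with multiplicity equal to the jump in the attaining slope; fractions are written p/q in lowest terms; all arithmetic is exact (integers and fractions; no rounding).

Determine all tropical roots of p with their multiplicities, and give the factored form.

hull edge (i=0, c=1) to (i=1, c=8): slope 7, span 1
hull edge (i=1, c=8) to (i=2, c=1): slope -7, span 1
Factored form: p(x) = 1 ⊗ (x ⊕ (-7)) ⊗ (x ⊕ 7)
Answer: roots = -7 (mult 1), 7 (mult 1)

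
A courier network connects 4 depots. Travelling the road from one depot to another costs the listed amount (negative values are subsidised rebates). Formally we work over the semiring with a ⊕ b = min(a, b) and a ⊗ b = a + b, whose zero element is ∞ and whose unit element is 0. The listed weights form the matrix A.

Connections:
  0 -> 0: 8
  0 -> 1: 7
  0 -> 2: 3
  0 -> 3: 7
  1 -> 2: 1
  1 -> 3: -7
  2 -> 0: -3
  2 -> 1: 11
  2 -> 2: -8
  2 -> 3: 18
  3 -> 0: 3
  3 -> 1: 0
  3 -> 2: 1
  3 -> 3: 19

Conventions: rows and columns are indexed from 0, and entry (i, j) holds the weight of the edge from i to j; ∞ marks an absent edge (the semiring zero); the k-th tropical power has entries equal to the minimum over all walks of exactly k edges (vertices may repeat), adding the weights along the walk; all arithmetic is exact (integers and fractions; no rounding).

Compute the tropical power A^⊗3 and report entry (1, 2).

A^⊗2:
  [0, 7, -5, 0]
  [-4, -7, -7, 12]
  [-11, 3, -16, 4]
  [-2, 10, -7, -7]
A^⊗3:
  [-8, 0, -13, 0]
  [-10, 3, -15, -14]
  [-19, -5, -24, -4]
  [-10, -7, -15, 3]
Key observation: the optimum is the walk 1->2->2->2, with weight 1 + (-8) + (-8) = -15.
Optimal value attained by: walk 1->2->2->2.
Answer: (A^⊗3)[1][2] = -15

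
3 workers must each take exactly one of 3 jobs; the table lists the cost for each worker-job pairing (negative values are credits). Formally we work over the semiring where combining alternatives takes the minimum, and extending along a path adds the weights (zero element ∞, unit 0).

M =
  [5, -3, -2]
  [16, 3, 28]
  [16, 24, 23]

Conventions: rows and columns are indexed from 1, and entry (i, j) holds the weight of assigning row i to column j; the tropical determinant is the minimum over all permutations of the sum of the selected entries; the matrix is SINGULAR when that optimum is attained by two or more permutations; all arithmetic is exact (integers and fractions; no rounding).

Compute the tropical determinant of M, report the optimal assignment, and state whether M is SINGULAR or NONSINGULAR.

σ = (1, 2, 3): 5 + 3 + 23 = 31
σ = (1, 3, 2): 5 + 28 + 24 = 57
σ = (2, 1, 3): (-3) + 16 + 23 = 36
σ = (2, 3, 1): (-3) + 28 + 16 = 41
σ = (3, 1, 2): (-2) + 16 + 24 = 38
σ = (3, 2, 1): (-2) + 3 + 16 = 17
Optimal value attained by: σ = (3, 2, 1).
Answer: det⊕(M) = 17; verdict: NONSINGULAR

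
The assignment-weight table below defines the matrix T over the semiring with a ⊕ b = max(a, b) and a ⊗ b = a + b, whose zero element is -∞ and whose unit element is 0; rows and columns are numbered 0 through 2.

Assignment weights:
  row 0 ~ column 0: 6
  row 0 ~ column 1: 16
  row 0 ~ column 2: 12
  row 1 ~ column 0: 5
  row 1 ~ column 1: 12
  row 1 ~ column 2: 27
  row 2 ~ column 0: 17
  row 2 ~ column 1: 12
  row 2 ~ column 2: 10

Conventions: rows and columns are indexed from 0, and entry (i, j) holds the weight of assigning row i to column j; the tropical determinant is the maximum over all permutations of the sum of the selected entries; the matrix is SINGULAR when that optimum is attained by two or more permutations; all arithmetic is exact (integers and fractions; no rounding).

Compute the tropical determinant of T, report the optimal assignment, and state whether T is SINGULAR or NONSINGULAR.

σ = (0, 1, 2): 6 + 12 + 10 = 28
σ = (0, 2, 1): 6 + 27 + 12 = 45
σ = (1, 0, 2): 16 + 5 + 10 = 31
σ = (1, 2, 0): 16 + 27 + 17 = 60
σ = (2, 0, 1): 12 + 5 + 12 = 29
σ = (2, 1, 0): 12 + 12 + 17 = 41
Optimal value attained by: σ = (1, 2, 0).
Answer: det⊕(T) = 60; verdict: NONSINGULAR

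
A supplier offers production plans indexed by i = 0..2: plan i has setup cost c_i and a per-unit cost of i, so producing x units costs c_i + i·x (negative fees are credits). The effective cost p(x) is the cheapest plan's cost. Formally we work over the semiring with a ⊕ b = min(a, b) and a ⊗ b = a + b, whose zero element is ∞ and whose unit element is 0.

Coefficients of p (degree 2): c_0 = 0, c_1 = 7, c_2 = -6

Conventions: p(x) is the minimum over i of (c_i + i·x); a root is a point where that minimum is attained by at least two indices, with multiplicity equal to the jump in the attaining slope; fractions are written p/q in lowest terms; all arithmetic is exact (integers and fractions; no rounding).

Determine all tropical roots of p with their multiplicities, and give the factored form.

hull edge (i=0, c=0) to (i=2, c=-6): slope -3, span 2
Factored form: p(x) = -6 ⊗ (x ⊕ 3) ⊗ (x ⊕ 3)
Answer: roots = 3 (mult 2)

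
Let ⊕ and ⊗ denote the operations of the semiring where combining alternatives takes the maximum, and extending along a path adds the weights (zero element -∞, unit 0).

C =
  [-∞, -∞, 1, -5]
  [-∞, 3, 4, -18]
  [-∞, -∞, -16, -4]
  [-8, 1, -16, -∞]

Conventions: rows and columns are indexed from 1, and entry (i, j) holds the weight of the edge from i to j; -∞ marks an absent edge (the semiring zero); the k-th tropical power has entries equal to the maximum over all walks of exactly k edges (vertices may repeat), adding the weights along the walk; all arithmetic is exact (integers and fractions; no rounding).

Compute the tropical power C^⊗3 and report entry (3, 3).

C^⊗2:
  [-13, -4, -15, -3]
  [-26, 6, 7, 0]
  [-12, -3, -20, -20]
  [-∞, 4, 5, -13]
C^⊗3:
  [-11, -1, 0, -18]
  [-8, 9, 10, 3]
  [-28, 0, 1, -17]
  [-21, 7, 8, 1]
Key observation: the optimum is the walk 3->4->2->3, with weight (-4) + 1 + 4 = 1.
Optimal value attained by: walk 3->4->2->3.
Answer: (C^⊗3)[3][3] = 1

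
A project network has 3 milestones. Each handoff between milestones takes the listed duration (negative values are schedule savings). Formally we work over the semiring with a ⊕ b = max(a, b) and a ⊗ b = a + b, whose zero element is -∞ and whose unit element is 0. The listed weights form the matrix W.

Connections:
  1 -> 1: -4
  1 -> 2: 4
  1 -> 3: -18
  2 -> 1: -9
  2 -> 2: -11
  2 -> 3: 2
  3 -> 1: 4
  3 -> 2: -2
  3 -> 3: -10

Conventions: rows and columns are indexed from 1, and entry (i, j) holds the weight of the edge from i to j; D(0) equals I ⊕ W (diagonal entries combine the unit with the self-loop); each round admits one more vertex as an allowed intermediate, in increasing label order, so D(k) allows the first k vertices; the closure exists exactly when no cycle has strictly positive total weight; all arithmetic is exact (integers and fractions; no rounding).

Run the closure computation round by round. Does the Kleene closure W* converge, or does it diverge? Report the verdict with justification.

D(0):
  [0, 4, -18]
  [-9, 0, 2]
  [4, -2, 0]
D(1):
  [0, 4, -18]
  [-9, 0, 2]
  [4, 8, 0]
Detection: at round 2, diagonal entry (3, 3) turns strictly positive.
Key observation: the cycle 3->1->2->3 has total weight 4 + 4 + 2, which is strictly positive.
Answer: DIVERGES — positive cycle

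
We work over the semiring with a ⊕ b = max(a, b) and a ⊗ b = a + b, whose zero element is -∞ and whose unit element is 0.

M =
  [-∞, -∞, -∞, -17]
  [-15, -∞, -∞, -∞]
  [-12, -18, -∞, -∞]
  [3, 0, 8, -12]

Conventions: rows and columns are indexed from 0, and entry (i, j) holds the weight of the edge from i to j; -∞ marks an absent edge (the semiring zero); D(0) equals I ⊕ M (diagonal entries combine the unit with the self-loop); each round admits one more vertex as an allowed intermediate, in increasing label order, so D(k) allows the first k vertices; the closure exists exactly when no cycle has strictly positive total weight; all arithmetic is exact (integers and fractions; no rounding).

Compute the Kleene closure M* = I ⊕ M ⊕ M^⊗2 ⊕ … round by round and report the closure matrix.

D(0):
  [0, -∞, -∞, -17]
  [-15, 0, -∞, -∞]
  [-12, -18, 0, -∞]
  [3, 0, 8, 0]
D(1):
  [0, -∞, -∞, -17]
  [-15, 0, -∞, -32]
  [-12, -18, 0, -29]
  [3, 0, 8, 0]
D(2):
  [0, -∞, -∞, -17]
  [-15, 0, -∞, -32]
  [-12, -18, 0, -29]
  [3, 0, 8, 0]
D(3):
  [0, -∞, -∞, -17]
  [-15, 0, -∞, -32]
  [-12, -18, 0, -29]
  [3, 0, 8, 0]
D(4):
  [0, -17, -9, -17]
  [-15, 0, -24, -32]
  [-12, -18, 0, -29]
  [3, 0, 8, 0]
Answer: M* = [[0, -17, -9, -17], [-15, 0, -24, -32], [-12, -18, 0, -29], [3, 0, 8, 0]]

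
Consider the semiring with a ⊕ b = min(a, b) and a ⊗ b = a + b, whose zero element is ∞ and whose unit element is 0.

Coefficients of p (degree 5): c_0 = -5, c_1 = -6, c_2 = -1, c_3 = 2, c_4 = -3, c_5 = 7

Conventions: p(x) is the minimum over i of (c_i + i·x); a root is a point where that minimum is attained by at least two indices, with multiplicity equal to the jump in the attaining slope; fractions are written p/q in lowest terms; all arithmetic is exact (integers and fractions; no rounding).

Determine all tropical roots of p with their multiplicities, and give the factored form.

hull edge (i=0, c=-5) to (i=1, c=-6): slope -1, span 1
hull edge (i=1, c=-6) to (i=4, c=-3): slope 1, span 3
hull edge (i=4, c=-3) to (i=5, c=7): slope 10, span 1
Factored form: p(x) = 7 ⊗ (x ⊕ (-10)) ⊗ (x ⊕ (-1)) ⊗ (x ⊕ (-1)) ⊗ (x ⊕ (-1)) ⊗ (x ⊕ 1)
Answer: roots = -10 (mult 1), -1 (mult 3), 1 (mult 1)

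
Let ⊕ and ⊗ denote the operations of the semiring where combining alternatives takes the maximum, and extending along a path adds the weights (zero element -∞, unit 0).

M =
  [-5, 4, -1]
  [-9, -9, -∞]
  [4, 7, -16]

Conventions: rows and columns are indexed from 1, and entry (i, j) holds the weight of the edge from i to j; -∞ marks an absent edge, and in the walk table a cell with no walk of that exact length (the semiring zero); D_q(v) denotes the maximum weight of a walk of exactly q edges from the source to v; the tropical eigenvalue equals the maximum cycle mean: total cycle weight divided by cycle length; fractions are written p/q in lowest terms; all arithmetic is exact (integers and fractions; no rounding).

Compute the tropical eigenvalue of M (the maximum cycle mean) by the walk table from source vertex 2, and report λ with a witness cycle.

q=0: [-∞, 0, -∞]
q=1: [-9, -9, -∞]
q=2: [-14, -5, -10]
q=3: [-6, -3, -15]
Optimal cycle mean attained by: cycle 1->3->1, total (-1) + 4, length 2.
Answer: λ = 3/2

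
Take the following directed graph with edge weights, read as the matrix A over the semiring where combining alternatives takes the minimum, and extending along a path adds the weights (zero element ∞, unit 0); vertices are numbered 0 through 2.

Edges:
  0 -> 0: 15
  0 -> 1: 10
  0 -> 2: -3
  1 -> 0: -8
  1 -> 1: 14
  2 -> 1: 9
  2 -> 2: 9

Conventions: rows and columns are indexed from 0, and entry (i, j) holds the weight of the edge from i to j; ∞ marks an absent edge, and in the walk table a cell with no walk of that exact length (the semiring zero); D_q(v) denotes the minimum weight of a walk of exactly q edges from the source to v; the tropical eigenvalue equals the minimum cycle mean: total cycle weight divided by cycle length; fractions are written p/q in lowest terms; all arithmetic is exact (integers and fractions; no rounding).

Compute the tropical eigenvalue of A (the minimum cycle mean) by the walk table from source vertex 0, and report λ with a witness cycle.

q=0: [0, ∞, ∞]
q=1: [15, 10, -3]
q=2: [2, 6, 6]
q=3: [-2, 12, -1]
Optimal cycle mean attained by: cycle 0->2->1->0, total (-3) + 9 + (-8), length 3.
Answer: λ = -2/3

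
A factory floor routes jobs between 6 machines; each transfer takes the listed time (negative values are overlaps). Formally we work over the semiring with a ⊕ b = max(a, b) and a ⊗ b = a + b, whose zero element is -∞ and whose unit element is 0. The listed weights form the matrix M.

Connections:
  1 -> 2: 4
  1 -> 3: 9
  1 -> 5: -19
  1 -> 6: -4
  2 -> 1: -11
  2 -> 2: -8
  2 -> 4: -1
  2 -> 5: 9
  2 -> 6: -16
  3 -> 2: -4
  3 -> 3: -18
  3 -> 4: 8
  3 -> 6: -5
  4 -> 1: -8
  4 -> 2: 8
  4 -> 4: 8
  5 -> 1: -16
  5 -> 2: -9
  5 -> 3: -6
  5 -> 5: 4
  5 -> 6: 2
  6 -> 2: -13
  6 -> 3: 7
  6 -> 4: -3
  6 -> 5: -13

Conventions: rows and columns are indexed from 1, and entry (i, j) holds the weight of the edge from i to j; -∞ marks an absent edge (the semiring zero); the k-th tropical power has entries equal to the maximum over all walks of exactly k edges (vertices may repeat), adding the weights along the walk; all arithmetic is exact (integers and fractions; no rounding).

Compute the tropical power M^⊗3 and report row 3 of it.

M^⊗2:
  [-7, 5, 3, 17, 13, 4]
  [-7, 7, 3, 7, 13, 11]
  [0, 16, 2, 16, 5, -20]
  [0, 16, 1, 16, 17, -8]
  [-12, -5, 9, 2, 8, 6]
  [-11, 5, -11, 15, -4, 2]
M^⊗3:
  [9, 25, 11, 25, 17, 15]
  [-1, 15, 18, 15, 17, 15]
  [8, 24, 9, 24, 25, 7]
  [8, 24, 11, 24, 25, 19]
  [-6, 10, 13, 17, 12, 10]
  [7, 23, 9, 23, 14, -2]
Answer: row 3 of M^⊗3 = [8, 24, 9, 24, 25, 7]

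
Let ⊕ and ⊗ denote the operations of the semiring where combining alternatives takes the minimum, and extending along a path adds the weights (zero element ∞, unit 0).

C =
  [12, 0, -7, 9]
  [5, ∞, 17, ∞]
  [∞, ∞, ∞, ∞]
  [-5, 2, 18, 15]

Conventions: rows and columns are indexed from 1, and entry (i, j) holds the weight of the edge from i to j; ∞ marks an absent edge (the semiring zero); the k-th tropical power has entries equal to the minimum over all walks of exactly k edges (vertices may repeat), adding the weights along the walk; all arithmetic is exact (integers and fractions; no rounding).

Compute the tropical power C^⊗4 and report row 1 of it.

C^⊗2:
  [4, 11, 5, 21]
  [17, 5, -2, 14]
  [∞, ∞, ∞, ∞]
  [7, -5, -12, 4]
C^⊗3:
  [16, 4, -3, 13]
  [9, 16, 10, 26]
  [∞, ∞, ∞, ∞]
  [-1, 6, 0, 16]
C^⊗4:
  [8, 15, 9, 25]
  [21, 9, 2, 18]
  [∞, ∞, ∞, ∞]
  [11, -1, -8, 8]
Answer: row 1 of C^⊗4 = [8, 15, 9, 25]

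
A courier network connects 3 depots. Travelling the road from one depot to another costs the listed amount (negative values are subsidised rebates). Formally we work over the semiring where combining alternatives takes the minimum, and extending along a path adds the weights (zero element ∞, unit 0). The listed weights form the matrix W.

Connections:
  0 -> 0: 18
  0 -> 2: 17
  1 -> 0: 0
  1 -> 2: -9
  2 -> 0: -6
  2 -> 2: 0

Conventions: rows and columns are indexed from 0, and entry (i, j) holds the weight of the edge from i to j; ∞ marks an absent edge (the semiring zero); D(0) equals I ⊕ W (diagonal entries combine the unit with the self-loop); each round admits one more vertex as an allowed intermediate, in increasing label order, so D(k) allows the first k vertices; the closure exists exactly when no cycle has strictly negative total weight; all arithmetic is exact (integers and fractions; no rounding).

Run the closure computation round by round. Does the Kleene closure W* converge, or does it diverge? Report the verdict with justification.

D(0):
  [0, ∞, 17]
  [0, 0, -9]
  [-6, ∞, 0]
D(1):
  [0, ∞, 17]
  [0, 0, -9]
  [-6, ∞, 0]
D(2):
  [0, ∞, 17]
  [0, 0, -9]
  [-6, ∞, 0]
D(3):
  [0, ∞, 17]
  [-15, 0, -9]
  [-6, ∞, 0]
Key observation: every diagonal entry stays at the unit through all rounds, so no improving cycle exists.
Answer: CONVERGES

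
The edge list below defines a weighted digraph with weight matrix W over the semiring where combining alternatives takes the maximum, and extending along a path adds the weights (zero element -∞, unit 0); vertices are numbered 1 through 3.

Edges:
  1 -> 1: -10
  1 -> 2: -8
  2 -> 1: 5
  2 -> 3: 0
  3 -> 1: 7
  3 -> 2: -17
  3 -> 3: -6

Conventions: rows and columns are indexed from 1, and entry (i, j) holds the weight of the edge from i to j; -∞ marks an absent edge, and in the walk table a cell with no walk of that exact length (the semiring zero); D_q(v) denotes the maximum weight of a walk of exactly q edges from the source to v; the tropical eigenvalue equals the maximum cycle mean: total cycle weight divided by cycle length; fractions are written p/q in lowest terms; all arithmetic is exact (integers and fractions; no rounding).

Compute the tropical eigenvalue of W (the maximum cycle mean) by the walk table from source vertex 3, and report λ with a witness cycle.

q=0: [-∞, -∞, 0]
q=1: [7, -17, -6]
q=2: [1, -1, -12]
q=3: [4, -7, -1]
Optimal cycle mean attained by: cycle 1->2->3->1, total (-8) + 0 + 7, length 3.
Answer: λ = -1/3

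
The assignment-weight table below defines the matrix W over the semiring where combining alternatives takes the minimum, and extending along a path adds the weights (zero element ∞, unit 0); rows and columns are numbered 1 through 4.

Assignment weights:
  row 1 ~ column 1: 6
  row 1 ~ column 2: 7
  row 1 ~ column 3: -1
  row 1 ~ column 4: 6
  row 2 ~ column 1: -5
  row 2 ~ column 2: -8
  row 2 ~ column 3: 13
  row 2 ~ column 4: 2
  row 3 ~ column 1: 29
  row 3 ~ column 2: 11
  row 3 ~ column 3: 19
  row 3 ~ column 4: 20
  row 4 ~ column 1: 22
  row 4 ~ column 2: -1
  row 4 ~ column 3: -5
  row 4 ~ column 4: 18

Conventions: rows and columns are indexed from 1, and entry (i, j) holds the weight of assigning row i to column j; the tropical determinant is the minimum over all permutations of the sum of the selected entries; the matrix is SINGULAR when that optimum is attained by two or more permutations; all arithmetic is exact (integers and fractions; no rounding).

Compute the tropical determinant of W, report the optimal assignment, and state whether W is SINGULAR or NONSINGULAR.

σ = (1, 2, 3, 4): 6 + (-8) + 19 + 18 = 35
σ = (1, 2, 4, 3): 6 + (-8) + 20 + (-5) = 13
σ = (1, 3, 2, 4): 6 + 13 + 11 + 18 = 48
σ = (1, 3, 4, 2): 6 + 13 + 20 + (-1) = 38
σ = (1, 4, 2, 3): 6 + 2 + 11 + (-5) = 14
σ = (1, 4, 3, 2): 6 + 2 + 19 + (-1) = 26
σ = (2, 1, 3, 4): 7 + (-5) + 19 + 18 = 39
σ = (2, 1, 4, 3): 7 + (-5) + 20 + (-5) = 17
σ = (2, 3, 1, 4): 7 + 13 + 29 + 18 = 67
σ = (2, 3, 4, 1): 7 + 13 + 20 + 22 = 62
σ = (2, 4, 1, 3): 7 + 2 + 29 + (-5) = 33
σ = (2, 4, 3, 1): 7 + 2 + 19 + 22 = 50
σ = (3, 1, 2, 4): (-1) + (-5) + 11 + 18 = 23
σ = (3, 1, 4, 2): (-1) + (-5) + 20 + (-1) = 13
σ = (3, 2, 1, 4): (-1) + (-8) + 29 + 18 = 38
σ = (3, 2, 4, 1): (-1) + (-8) + 20 + 22 = 33
σ = (3, 4, 1, 2): (-1) + 2 + 29 + (-1) = 29
σ = (3, 4, 2, 1): (-1) + 2 + 11 + 22 = 34
σ = (4, 1, 2, 3): 6 + (-5) + 11 + (-5) = 7
σ = (4, 1, 3, 2): 6 + (-5) + 19 + (-1) = 19
σ = (4, 2, 1, 3): 6 + (-8) + 29 + (-5) = 22
σ = (4, 2, 3, 1): 6 + (-8) + 19 + 22 = 39
σ = (4, 3, 1, 2): 6 + 13 + 29 + (-1) = 47
σ = (4, 3, 2, 1): 6 + 13 + 11 + 22 = 52
Optimal value attained by: σ = (4, 1, 2, 3).
Answer: det⊕(W) = 7; verdict: NONSINGULAR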